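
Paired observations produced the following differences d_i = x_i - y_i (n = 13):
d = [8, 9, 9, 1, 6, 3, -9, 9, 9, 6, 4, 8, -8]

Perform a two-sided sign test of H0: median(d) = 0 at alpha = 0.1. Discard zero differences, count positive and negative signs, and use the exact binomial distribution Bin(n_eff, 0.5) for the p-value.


Step 1: Discard zero differences. Original n = 13; n_eff = number of nonzero differences = 13.
Nonzero differences (with sign): +8, +9, +9, +1, +6, +3, -9, +9, +9, +6, +4, +8, -8
Step 2: Count signs: positive = 11, negative = 2.
Step 3: Under H0: P(positive) = 0.5, so the number of positives S ~ Bin(13, 0.5).
Step 4: Two-sided exact p-value = sum of Bin(13,0.5) probabilities at or below the observed probability = 0.022461.
Step 5: alpha = 0.1. reject H0.

n_eff = 13, pos = 11, neg = 2, p = 0.022461, reject H0.


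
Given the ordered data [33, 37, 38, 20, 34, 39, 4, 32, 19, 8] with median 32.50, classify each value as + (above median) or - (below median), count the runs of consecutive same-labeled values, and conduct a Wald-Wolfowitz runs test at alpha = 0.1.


Step 1: Compute median = 32.50; label A = above, B = below.
Labels in order: AAABAABBBB  (n_A = 5, n_B = 5)
Step 2: Count runs R = 4.
Step 3: Under H0 (random ordering), E[R] = 2*n_A*n_B/(n_A+n_B) + 1 = 2*5*5/10 + 1 = 6.0000.
        Var[R] = 2*n_A*n_B*(2*n_A*n_B - n_A - n_B) / ((n_A+n_B)^2 * (n_A+n_B-1)) = 2000/900 = 2.2222.
        SD[R] = 1.4907.
Step 4: Continuity-corrected z = (R + 0.5 - E[R]) / SD[R] = (4 + 0.5 - 6.0000) / 1.4907 = -1.0062.
Step 5: Two-sided p-value via normal approximation = 2*(1 - Phi(|z|)) = 0.314305.
Step 6: alpha = 0.1. fail to reject H0.

R = 4, z = -1.0062, p = 0.314305, fail to reject H0.


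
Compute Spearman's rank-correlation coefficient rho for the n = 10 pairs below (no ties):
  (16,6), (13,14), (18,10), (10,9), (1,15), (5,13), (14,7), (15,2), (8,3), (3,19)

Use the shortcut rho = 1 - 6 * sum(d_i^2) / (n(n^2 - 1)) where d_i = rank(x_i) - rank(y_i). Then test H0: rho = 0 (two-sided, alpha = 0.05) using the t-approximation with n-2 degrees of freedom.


Step 1: Rank x and y separately (midranks; no ties here).
rank(x): 16->9, 13->6, 18->10, 10->5, 1->1, 5->3, 14->7, 15->8, 8->4, 3->2
rank(y): 6->3, 14->8, 10->6, 9->5, 15->9, 13->7, 7->4, 2->1, 3->2, 19->10
Step 2: d_i = R_x(i) - R_y(i); compute d_i^2.
  (9-3)^2=36, (6-8)^2=4, (10-6)^2=16, (5-5)^2=0, (1-9)^2=64, (3-7)^2=16, (7-4)^2=9, (8-1)^2=49, (4-2)^2=4, (2-10)^2=64
sum(d^2) = 262.
Step 3: rho = 1 - 6*262 / (10*(10^2 - 1)) = 1 - 1572/990 = -0.587879.
Step 4: Under H0, t = rho * sqrt((n-2)/(1-rho^2)) = -2.0555 ~ t(8).
Step 5: Two-sided p-value from the t-distribution with 8 df = 0.073878.
Step 6: alpha = 0.05. fail to reject H0.

rho = -0.5879, p = 0.073878, fail to reject H0 at alpha = 0.05.


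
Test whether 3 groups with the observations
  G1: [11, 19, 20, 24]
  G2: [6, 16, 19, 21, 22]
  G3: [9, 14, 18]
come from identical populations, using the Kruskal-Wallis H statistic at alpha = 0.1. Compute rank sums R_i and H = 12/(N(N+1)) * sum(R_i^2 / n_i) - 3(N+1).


Step 1: Combine all N = 12 observations and assign midranks.
sorted (value, group, rank): (6,G2,1), (9,G3,2), (11,G1,3), (14,G3,4), (16,G2,5), (18,G3,6), (19,G1,7.5), (19,G2,7.5), (20,G1,9), (21,G2,10), (22,G2,11), (24,G1,12)
Step 2: Sum ranks within each group.
R_1 = 31.5 (n_1 = 4)
R_2 = 34.5 (n_2 = 5)
R_3 = 12 (n_3 = 3)
Step 3: H = 12/(N(N+1)) * sum(R_i^2/n_i) - 3(N+1)
     = 12/(12*13) * (31.5^2/4 + 34.5^2/5 + 12^2/3) - 3*13
     = 0.076923 * 534.112 - 39
     = 2.085577.
Step 4: Ties present; correction factor C = 1 - 6/(12^3 - 12) = 0.996503. Corrected H = 2.085577 / 0.996503 = 2.092895.
Step 5: Under H0, H ~ chi^2(2); p-value = 0.351183.
Step 6: alpha = 0.1. fail to reject H0.

H = 2.0929, df = 2, p = 0.351183, fail to reject H0.


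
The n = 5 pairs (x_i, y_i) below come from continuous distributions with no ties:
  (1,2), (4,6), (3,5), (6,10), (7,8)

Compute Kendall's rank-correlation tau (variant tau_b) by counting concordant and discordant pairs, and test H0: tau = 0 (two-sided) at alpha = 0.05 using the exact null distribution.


Step 1: Enumerate the 10 unordered pairs (i,j) with i<j and classify each by sign(x_j-x_i) * sign(y_j-y_i).
  (1,2):dx=+3,dy=+4->C; (1,3):dx=+2,dy=+3->C; (1,4):dx=+5,dy=+8->C; (1,5):dx=+6,dy=+6->C
  (2,3):dx=-1,dy=-1->C; (2,4):dx=+2,dy=+4->C; (2,5):dx=+3,dy=+2->C; (3,4):dx=+3,dy=+5->C
  (3,5):dx=+4,dy=+3->C; (4,5):dx=+1,dy=-2->D
Step 2: C = 9, D = 1, total pairs = 10.
Step 3: tau = (C - D)/(n(n-1)/2) = (9 - 1)/10 = 0.800000.
Step 4: Exact two-sided p-value (enumerate n! = 120 permutations of y under H0): p = 0.083333.
Step 5: alpha = 0.05. fail to reject H0.

tau_b = 0.8000 (C=9, D=1), p = 0.083333, fail to reject H0.


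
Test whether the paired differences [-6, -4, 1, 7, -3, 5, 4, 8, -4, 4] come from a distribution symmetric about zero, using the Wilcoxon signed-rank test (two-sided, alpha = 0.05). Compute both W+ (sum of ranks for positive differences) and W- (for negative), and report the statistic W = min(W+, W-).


Step 1: Drop any zero differences (none here) and take |d_i|.
|d| = [6, 4, 1, 7, 3, 5, 4, 8, 4, 4]
Step 2: Midrank |d_i| (ties get averaged ranks).
ranks: |6|->8, |4|->4.5, |1|->1, |7|->9, |3|->2, |5|->7, |4|->4.5, |8|->10, |4|->4.5, |4|->4.5
Step 3: Attach original signs; sum ranks with positive sign and with negative sign.
W+ = 1 + 9 + 7 + 4.5 + 10 + 4.5 = 36
W- = 8 + 4.5 + 2 + 4.5 = 19
(Check: W+ + W- = 55 should equal n(n+1)/2 = 55.)
Step 4: Test statistic W = min(W+, W-) = 19.
Step 5: Ties in |d|, so use the tie-corrected normal approximation.
        E[W] = n(n+1)/4 = 10*11/4 = 27.5.
        Tie groups: |d|=4 (t=4); sum(t^3 - t) = 60.
        Var[W] = n(n+1)(2n+1)/24 - sum(t^3-t)/48 = 2310/24 - 60/48 = 95.
        z = (W - E[W]) / sqrt(Var[W]) = (19 - 27.5) / 9.7468 = -0.8721.
        Two-sided p = 2*Phi(z) = 0.383164.
Step 6: alpha = 0.05. fail to reject H0.

W+ = 36, W- = 19, W = min = 19, p = 0.383164, fail to reject H0.


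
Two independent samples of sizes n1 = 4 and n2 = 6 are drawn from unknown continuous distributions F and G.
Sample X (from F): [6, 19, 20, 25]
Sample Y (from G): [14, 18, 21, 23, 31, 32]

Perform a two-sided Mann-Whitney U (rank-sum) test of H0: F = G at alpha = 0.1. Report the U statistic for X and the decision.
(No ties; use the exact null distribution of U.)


Step 1: Combine and sort all 10 observations; assign midranks.
sorted (value, group): (6,X), (14,Y), (18,Y), (19,X), (20,X), (21,Y), (23,Y), (25,X), (31,Y), (32,Y)
ranks: 6->1, 14->2, 18->3, 19->4, 20->5, 21->6, 23->7, 25->8, 31->9, 32->10
Step 2: Rank sum for X: R1 = 1 + 4 + 5 + 8 = 18.
Step 3: U_X = R1 - n1(n1+1)/2 = 18 - 4*5/2 = 18 - 10 = 8.
       U_Y = n1*n2 - U_X = 24 - 8 = 16.
Step 4: No ties, so the exact null distribution of U (based on enumerating the C(10,4) = 210 equally likely rank assignments) gives the two-sided p-value.
Step 5: p-value = 0.476190; compare to alpha = 0.1. fail to reject H0.

U_X = 8, p = 0.476190, fail to reject H0 at alpha = 0.1.


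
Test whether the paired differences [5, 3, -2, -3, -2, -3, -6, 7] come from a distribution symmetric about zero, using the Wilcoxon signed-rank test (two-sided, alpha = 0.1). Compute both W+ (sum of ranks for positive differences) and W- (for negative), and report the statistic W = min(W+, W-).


Step 1: Drop any zero differences (none here) and take |d_i|.
|d| = [5, 3, 2, 3, 2, 3, 6, 7]
Step 2: Midrank |d_i| (ties get averaged ranks).
ranks: |5|->6, |3|->4, |2|->1.5, |3|->4, |2|->1.5, |3|->4, |6|->7, |7|->8
Step 3: Attach original signs; sum ranks with positive sign and with negative sign.
W+ = 6 + 4 + 8 = 18
W- = 1.5 + 4 + 1.5 + 4 + 7 = 18
(Check: W+ + W- = 36 should equal n(n+1)/2 = 36.)
Step 4: Test statistic W = min(W+, W-) = 18.
Step 5: Ties in |d|, so use the tie-corrected normal approximation.
        E[W] = n(n+1)/4 = 8*9/4 = 18.
        Tie groups: |d|=2 (t=2), |d|=3 (t=3); sum(t^3 - t) = 30.
        Var[W] = n(n+1)(2n+1)/24 - sum(t^3-t)/48 = 1224/24 - 30/48 = 50.375.
        z = (W - E[W]) / sqrt(Var[W]) = (18 - 18) / 7.0975 = 0.0000.
        Two-sided p = 2*Phi(z) = 1.000000.
Step 6: alpha = 0.1. fail to reject H0.

W+ = 18, W- = 18, W = min = 18, p = 1.000000, fail to reject H0.


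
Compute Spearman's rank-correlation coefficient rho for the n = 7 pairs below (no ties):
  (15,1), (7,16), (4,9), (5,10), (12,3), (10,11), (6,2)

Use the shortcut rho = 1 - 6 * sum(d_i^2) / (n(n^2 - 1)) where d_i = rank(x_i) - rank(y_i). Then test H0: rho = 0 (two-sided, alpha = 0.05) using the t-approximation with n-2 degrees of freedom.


Step 1: Rank x and y separately (midranks; no ties here).
rank(x): 15->7, 7->4, 4->1, 5->2, 12->6, 10->5, 6->3
rank(y): 1->1, 16->7, 9->4, 10->5, 3->3, 11->6, 2->2
Step 2: d_i = R_x(i) - R_y(i); compute d_i^2.
  (7-1)^2=36, (4-7)^2=9, (1-4)^2=9, (2-5)^2=9, (6-3)^2=9, (5-6)^2=1, (3-2)^2=1
sum(d^2) = 74.
Step 3: rho = 1 - 6*74 / (7*(7^2 - 1)) = 1 - 444/336 = -0.321429.
Step 4: Under H0, t = rho * sqrt((n-2)/(1-rho^2)) = -0.7590 ~ t(5).
Step 5: Two-sided p-value from the t-distribution with 5 df = 0.482072.
Step 6: alpha = 0.05. fail to reject H0.

rho = -0.3214, p = 0.482072, fail to reject H0 at alpha = 0.05.


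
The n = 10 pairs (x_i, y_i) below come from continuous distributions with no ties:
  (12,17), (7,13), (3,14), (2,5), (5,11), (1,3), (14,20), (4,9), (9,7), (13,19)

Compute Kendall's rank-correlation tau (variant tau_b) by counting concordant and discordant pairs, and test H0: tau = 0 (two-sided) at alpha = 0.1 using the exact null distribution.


Step 1: Enumerate the 45 unordered pairs (i,j) with i<j and classify each by sign(x_j-x_i) * sign(y_j-y_i).
  (1,2):dx=-5,dy=-4->C; (1,3):dx=-9,dy=-3->C; (1,4):dx=-10,dy=-12->C; (1,5):dx=-7,dy=-6->C
  (1,6):dx=-11,dy=-14->C; (1,7):dx=+2,dy=+3->C; (1,8):dx=-8,dy=-8->C; (1,9):dx=-3,dy=-10->C
  (1,10):dx=+1,dy=+2->C; (2,3):dx=-4,dy=+1->D; (2,4):dx=-5,dy=-8->C; (2,5):dx=-2,dy=-2->C
  (2,6):dx=-6,dy=-10->C; (2,7):dx=+7,dy=+7->C; (2,8):dx=-3,dy=-4->C; (2,9):dx=+2,dy=-6->D
  (2,10):dx=+6,dy=+6->C; (3,4):dx=-1,dy=-9->C; (3,5):dx=+2,dy=-3->D; (3,6):dx=-2,dy=-11->C
  (3,7):dx=+11,dy=+6->C; (3,8):dx=+1,dy=-5->D; (3,9):dx=+6,dy=-7->D; (3,10):dx=+10,dy=+5->C
  (4,5):dx=+3,dy=+6->C; (4,6):dx=-1,dy=-2->C; (4,7):dx=+12,dy=+15->C; (4,8):dx=+2,dy=+4->C
  (4,9):dx=+7,dy=+2->C; (4,10):dx=+11,dy=+14->C; (5,6):dx=-4,dy=-8->C; (5,7):dx=+9,dy=+9->C
  (5,8):dx=-1,dy=-2->C; (5,9):dx=+4,dy=-4->D; (5,10):dx=+8,dy=+8->C; (6,7):dx=+13,dy=+17->C
  (6,8):dx=+3,dy=+6->C; (6,9):dx=+8,dy=+4->C; (6,10):dx=+12,dy=+16->C; (7,8):dx=-10,dy=-11->C
  (7,9):dx=-5,dy=-13->C; (7,10):dx=-1,dy=-1->C; (8,9):dx=+5,dy=-2->D; (8,10):dx=+9,dy=+10->C
  (9,10):dx=+4,dy=+12->C
Step 2: C = 38, D = 7, total pairs = 45.
Step 3: tau = (C - D)/(n(n-1)/2) = (38 - 7)/45 = 0.688889.
Step 4: Exact two-sided p-value (enumerate n! = 3628800 permutations of y under H0): p = 0.004687.
Step 5: alpha = 0.1. reject H0.

tau_b = 0.6889 (C=38, D=7), p = 0.004687, reject H0.


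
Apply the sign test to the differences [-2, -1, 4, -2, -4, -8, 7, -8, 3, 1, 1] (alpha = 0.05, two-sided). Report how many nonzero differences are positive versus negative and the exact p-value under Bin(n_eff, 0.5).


Step 1: Discard zero differences. Original n = 11; n_eff = number of nonzero differences = 11.
Nonzero differences (with sign): -2, -1, +4, -2, -4, -8, +7, -8, +3, +1, +1
Step 2: Count signs: positive = 5, negative = 6.
Step 3: Under H0: P(positive) = 0.5, so the number of positives S ~ Bin(11, 0.5).
Step 4: Two-sided exact p-value = sum of Bin(11,0.5) probabilities at or below the observed probability = 1.000000.
Step 5: alpha = 0.05. fail to reject H0.

n_eff = 11, pos = 5, neg = 6, p = 1.000000, fail to reject H0.


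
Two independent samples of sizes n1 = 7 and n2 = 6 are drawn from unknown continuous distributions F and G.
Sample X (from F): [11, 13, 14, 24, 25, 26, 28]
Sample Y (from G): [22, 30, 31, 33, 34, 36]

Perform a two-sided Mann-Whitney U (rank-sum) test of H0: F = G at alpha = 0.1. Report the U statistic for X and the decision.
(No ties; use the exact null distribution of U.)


Step 1: Combine and sort all 13 observations; assign midranks.
sorted (value, group): (11,X), (13,X), (14,X), (22,Y), (24,X), (25,X), (26,X), (28,X), (30,Y), (31,Y), (33,Y), (34,Y), (36,Y)
ranks: 11->1, 13->2, 14->3, 22->4, 24->5, 25->6, 26->7, 28->8, 30->9, 31->10, 33->11, 34->12, 36->13
Step 2: Rank sum for X: R1 = 1 + 2 + 3 + 5 + 6 + 7 + 8 = 32.
Step 3: U_X = R1 - n1(n1+1)/2 = 32 - 7*8/2 = 32 - 28 = 4.
       U_Y = n1*n2 - U_X = 42 - 4 = 38.
Step 4: No ties, so the exact null distribution of U (based on enumerating the C(13,7) = 1716 equally likely rank assignments) gives the two-sided p-value.
Step 5: p-value = 0.013986; compare to alpha = 0.1. reject H0.

U_X = 4, p = 0.013986, reject H0 at alpha = 0.1.


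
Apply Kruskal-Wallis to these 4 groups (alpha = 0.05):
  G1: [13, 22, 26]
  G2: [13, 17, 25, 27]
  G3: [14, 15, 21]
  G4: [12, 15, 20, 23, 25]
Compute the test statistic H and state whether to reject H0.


Step 1: Combine all N = 15 observations and assign midranks.
sorted (value, group, rank): (12,G4,1), (13,G1,2.5), (13,G2,2.5), (14,G3,4), (15,G3,5.5), (15,G4,5.5), (17,G2,7), (20,G4,8), (21,G3,9), (22,G1,10), (23,G4,11), (25,G2,12.5), (25,G4,12.5), (26,G1,14), (27,G2,15)
Step 2: Sum ranks within each group.
R_1 = 26.5 (n_1 = 3)
R_2 = 37 (n_2 = 4)
R_3 = 18.5 (n_3 = 3)
R_4 = 38 (n_4 = 5)
Step 3: H = 12/(N(N+1)) * sum(R_i^2/n_i) - 3(N+1)
     = 12/(15*16) * (26.5^2/3 + 37^2/4 + 18.5^2/3 + 38^2/5) - 3*16
     = 0.050000 * 979.217 - 48
     = 0.960833.
Step 4: Ties present; correction factor C = 1 - 18/(15^3 - 15) = 0.994643. Corrected H = 0.960833 / 0.994643 = 0.966008.
Step 5: Under H0, H ~ chi^2(3); p-value = 0.809476.
Step 6: alpha = 0.05. fail to reject H0.

H = 0.9660, df = 3, p = 0.809476, fail to reject H0.


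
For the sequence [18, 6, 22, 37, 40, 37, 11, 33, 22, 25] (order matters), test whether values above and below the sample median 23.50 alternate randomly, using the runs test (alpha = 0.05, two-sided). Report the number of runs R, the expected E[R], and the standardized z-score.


Step 1: Compute median = 23.50; label A = above, B = below.
Labels in order: BBBAAABABA  (n_A = 5, n_B = 5)
Step 2: Count runs R = 6.
Step 3: Under H0 (random ordering), E[R] = 2*n_A*n_B/(n_A+n_B) + 1 = 2*5*5/10 + 1 = 6.0000.
        Var[R] = 2*n_A*n_B*(2*n_A*n_B - n_A - n_B) / ((n_A+n_B)^2 * (n_A+n_B-1)) = 2000/900 = 2.2222.
        SD[R] = 1.4907.
Step 4: R = E[R], so z = 0 with no continuity correction.
Step 5: Two-sided p-value via normal approximation = 2*(1 - Phi(|z|)) = 1.000000.
Step 6: alpha = 0.05. fail to reject H0.

R = 6, z = 0.0000, p = 1.000000, fail to reject H0.


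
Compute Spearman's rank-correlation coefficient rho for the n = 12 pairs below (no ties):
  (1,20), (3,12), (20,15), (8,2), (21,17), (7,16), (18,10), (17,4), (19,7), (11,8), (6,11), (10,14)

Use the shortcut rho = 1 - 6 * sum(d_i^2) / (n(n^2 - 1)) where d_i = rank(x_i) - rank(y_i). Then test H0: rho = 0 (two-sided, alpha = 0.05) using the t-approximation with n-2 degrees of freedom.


Step 1: Rank x and y separately (midranks; no ties here).
rank(x): 1->1, 3->2, 20->11, 8->5, 21->12, 7->4, 18->9, 17->8, 19->10, 11->7, 6->3, 10->6
rank(y): 20->12, 12->7, 15->9, 2->1, 17->11, 16->10, 10->5, 4->2, 7->3, 8->4, 11->6, 14->8
Step 2: d_i = R_x(i) - R_y(i); compute d_i^2.
  (1-12)^2=121, (2-7)^2=25, (11-9)^2=4, (5-1)^2=16, (12-11)^2=1, (4-10)^2=36, (9-5)^2=16, (8-2)^2=36, (10-3)^2=49, (7-4)^2=9, (3-6)^2=9, (6-8)^2=4
sum(d^2) = 326.
Step 3: rho = 1 - 6*326 / (12*(12^2 - 1)) = 1 - 1956/1716 = -0.139860.
Step 4: Under H0, t = rho * sqrt((n-2)/(1-rho^2)) = -0.4467 ~ t(10).
Step 5: Two-sided p-value from the t-distribution with 10 df = 0.664633.
Step 6: alpha = 0.05. fail to reject H0.

rho = -0.1399, p = 0.664633, fail to reject H0 at alpha = 0.05.


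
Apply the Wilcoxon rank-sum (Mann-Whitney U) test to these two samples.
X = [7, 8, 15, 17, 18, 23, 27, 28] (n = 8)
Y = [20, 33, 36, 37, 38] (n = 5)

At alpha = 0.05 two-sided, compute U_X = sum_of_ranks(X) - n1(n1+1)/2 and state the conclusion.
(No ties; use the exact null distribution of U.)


Step 1: Combine and sort all 13 observations; assign midranks.
sorted (value, group): (7,X), (8,X), (15,X), (17,X), (18,X), (20,Y), (23,X), (27,X), (28,X), (33,Y), (36,Y), (37,Y), (38,Y)
ranks: 7->1, 8->2, 15->3, 17->4, 18->5, 20->6, 23->7, 27->8, 28->9, 33->10, 36->11, 37->12, 38->13
Step 2: Rank sum for X: R1 = 1 + 2 + 3 + 4 + 5 + 7 + 8 + 9 = 39.
Step 3: U_X = R1 - n1(n1+1)/2 = 39 - 8*9/2 = 39 - 36 = 3.
       U_Y = n1*n2 - U_X = 40 - 3 = 37.
Step 4: No ties, so the exact null distribution of U (based on enumerating the C(13,8) = 1287 equally likely rank assignments) gives the two-sided p-value.
Step 5: p-value = 0.010878; compare to alpha = 0.05. reject H0.

U_X = 3, p = 0.010878, reject H0 at alpha = 0.05.


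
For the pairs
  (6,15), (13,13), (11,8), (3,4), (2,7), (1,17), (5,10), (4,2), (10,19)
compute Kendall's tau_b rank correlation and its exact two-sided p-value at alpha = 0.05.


Step 1: Enumerate the 36 unordered pairs (i,j) with i<j and classify each by sign(x_j-x_i) * sign(y_j-y_i).
  (1,2):dx=+7,dy=-2->D; (1,3):dx=+5,dy=-7->D; (1,4):dx=-3,dy=-11->C; (1,5):dx=-4,dy=-8->C
  (1,6):dx=-5,dy=+2->D; (1,7):dx=-1,dy=-5->C; (1,8):dx=-2,dy=-13->C; (1,9):dx=+4,dy=+4->C
  (2,3):dx=-2,dy=-5->C; (2,4):dx=-10,dy=-9->C; (2,5):dx=-11,dy=-6->C; (2,6):dx=-12,dy=+4->D
  (2,7):dx=-8,dy=-3->C; (2,8):dx=-9,dy=-11->C; (2,9):dx=-3,dy=+6->D; (3,4):dx=-8,dy=-4->C
  (3,5):dx=-9,dy=-1->C; (3,6):dx=-10,dy=+9->D; (3,7):dx=-6,dy=+2->D; (3,8):dx=-7,dy=-6->C
  (3,9):dx=-1,dy=+11->D; (4,5):dx=-1,dy=+3->D; (4,6):dx=-2,dy=+13->D; (4,7):dx=+2,dy=+6->C
  (4,8):dx=+1,dy=-2->D; (4,9):dx=+7,dy=+15->C; (5,6):dx=-1,dy=+10->D; (5,7):dx=+3,dy=+3->C
  (5,8):dx=+2,dy=-5->D; (5,9):dx=+8,dy=+12->C; (6,7):dx=+4,dy=-7->D; (6,8):dx=+3,dy=-15->D
  (6,9):dx=+9,dy=+2->C; (7,8):dx=-1,dy=-8->C; (7,9):dx=+5,dy=+9->C; (8,9):dx=+6,dy=+17->C
Step 2: C = 21, D = 15, total pairs = 36.
Step 3: tau = (C - D)/(n(n-1)/2) = (21 - 15)/36 = 0.166667.
Step 4: Exact two-sided p-value (enumerate n! = 362880 permutations of y under H0): p = 0.612202.
Step 5: alpha = 0.05. fail to reject H0.

tau_b = 0.1667 (C=21, D=15), p = 0.612202, fail to reject H0.


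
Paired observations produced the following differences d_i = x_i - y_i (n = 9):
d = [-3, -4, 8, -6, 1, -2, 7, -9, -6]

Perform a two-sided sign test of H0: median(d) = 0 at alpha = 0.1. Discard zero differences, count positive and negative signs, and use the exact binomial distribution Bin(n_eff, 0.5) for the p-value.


Step 1: Discard zero differences. Original n = 9; n_eff = number of nonzero differences = 9.
Nonzero differences (with sign): -3, -4, +8, -6, +1, -2, +7, -9, -6
Step 2: Count signs: positive = 3, negative = 6.
Step 3: Under H0: P(positive) = 0.5, so the number of positives S ~ Bin(9, 0.5).
Step 4: Two-sided exact p-value = sum of Bin(9,0.5) probabilities at or below the observed probability = 0.507812.
Step 5: alpha = 0.1. fail to reject H0.

n_eff = 9, pos = 3, neg = 6, p = 0.507812, fail to reject H0.


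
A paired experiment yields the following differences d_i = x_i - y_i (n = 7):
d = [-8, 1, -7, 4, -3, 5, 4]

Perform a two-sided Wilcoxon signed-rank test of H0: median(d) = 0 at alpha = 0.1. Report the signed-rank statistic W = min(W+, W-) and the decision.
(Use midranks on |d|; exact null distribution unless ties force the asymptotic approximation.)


Step 1: Drop any zero differences (none here) and take |d_i|.
|d| = [8, 1, 7, 4, 3, 5, 4]
Step 2: Midrank |d_i| (ties get averaged ranks).
ranks: |8|->7, |1|->1, |7|->6, |4|->3.5, |3|->2, |5|->5, |4|->3.5
Step 3: Attach original signs; sum ranks with positive sign and with negative sign.
W+ = 1 + 3.5 + 5 + 3.5 = 13
W- = 7 + 6 + 2 = 15
(Check: W+ + W- = 28 should equal n(n+1)/2 = 28.)
Step 4: Test statistic W = min(W+, W-) = 13.
Step 5: Ties in |d|, so use the tie-corrected normal approximation.
        E[W] = n(n+1)/4 = 7*8/4 = 14.
        Tie groups: |d|=4 (t=2); sum(t^3 - t) = 6.
        Var[W] = n(n+1)(2n+1)/24 - sum(t^3-t)/48 = 840/24 - 6/48 = 34.875.
        z = (W - E[W]) / sqrt(Var[W]) = (13 - 14) / 5.9055 = -0.1693.
        Two-sided p = 2*Phi(z) = 0.865534.
Step 6: alpha = 0.1. fail to reject H0.

W+ = 13, W- = 15, W = min = 13, p = 0.865534, fail to reject H0.


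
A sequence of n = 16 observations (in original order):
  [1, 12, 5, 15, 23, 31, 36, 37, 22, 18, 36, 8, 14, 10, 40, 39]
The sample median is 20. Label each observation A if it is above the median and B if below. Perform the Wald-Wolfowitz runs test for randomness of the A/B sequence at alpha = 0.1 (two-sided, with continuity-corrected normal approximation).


Step 1: Compute median = 20; label A = above, B = below.
Labels in order: BBBBAAAAABABBBAA  (n_A = 8, n_B = 8)
Step 2: Count runs R = 6.
Step 3: Under H0 (random ordering), E[R] = 2*n_A*n_B/(n_A+n_B) + 1 = 2*8*8/16 + 1 = 9.0000.
        Var[R] = 2*n_A*n_B*(2*n_A*n_B - n_A - n_B) / ((n_A+n_B)^2 * (n_A+n_B-1)) = 14336/3840 = 3.7333.
        SD[R] = 1.9322.
Step 4: Continuity-corrected z = (R + 0.5 - E[R]) / SD[R] = (6 + 0.5 - 9.0000) / 1.9322 = -1.2939.
Step 5: Two-sided p-value via normal approximation = 2*(1 - Phi(|z|)) = 0.195709.
Step 6: alpha = 0.1. fail to reject H0.

R = 6, z = -1.2939, p = 0.195709, fail to reject H0.


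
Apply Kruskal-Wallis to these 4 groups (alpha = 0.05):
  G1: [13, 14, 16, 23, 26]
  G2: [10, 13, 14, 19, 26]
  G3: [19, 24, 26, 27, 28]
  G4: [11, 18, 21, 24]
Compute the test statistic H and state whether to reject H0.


Step 1: Combine all N = 19 observations and assign midranks.
sorted (value, group, rank): (10,G2,1), (11,G4,2), (13,G1,3.5), (13,G2,3.5), (14,G1,5.5), (14,G2,5.5), (16,G1,7), (18,G4,8), (19,G2,9.5), (19,G3,9.5), (21,G4,11), (23,G1,12), (24,G3,13.5), (24,G4,13.5), (26,G1,16), (26,G2,16), (26,G3,16), (27,G3,18), (28,G3,19)
Step 2: Sum ranks within each group.
R_1 = 44 (n_1 = 5)
R_2 = 35.5 (n_2 = 5)
R_3 = 76 (n_3 = 5)
R_4 = 34.5 (n_4 = 4)
Step 3: H = 12/(N(N+1)) * sum(R_i^2/n_i) - 3(N+1)
     = 12/(19*20) * (44^2/5 + 35.5^2/5 + 76^2/5 + 34.5^2/4) - 3*20
     = 0.031579 * 2092.01 - 60
     = 6.063553.
Step 4: Ties present; correction factor C = 1 - 48/(19^3 - 19) = 0.992982. Corrected H = 6.063553 / 0.992982 = 6.106405.
Step 5: Under H0, H ~ chi^2(3); p-value = 0.106547.
Step 6: alpha = 0.05. fail to reject H0.

H = 6.1064, df = 3, p = 0.106547, fail to reject H0.


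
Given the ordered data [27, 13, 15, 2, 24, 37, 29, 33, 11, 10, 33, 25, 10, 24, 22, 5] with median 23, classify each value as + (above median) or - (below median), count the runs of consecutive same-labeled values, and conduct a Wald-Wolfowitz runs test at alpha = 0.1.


Step 1: Compute median = 23; label A = above, B = below.
Labels in order: ABBBAAAABBAABABB  (n_A = 8, n_B = 8)
Step 2: Count runs R = 8.
Step 3: Under H0 (random ordering), E[R] = 2*n_A*n_B/(n_A+n_B) + 1 = 2*8*8/16 + 1 = 9.0000.
        Var[R] = 2*n_A*n_B*(2*n_A*n_B - n_A - n_B) / ((n_A+n_B)^2 * (n_A+n_B-1)) = 14336/3840 = 3.7333.
        SD[R] = 1.9322.
Step 4: Continuity-corrected z = (R + 0.5 - E[R]) / SD[R] = (8 + 0.5 - 9.0000) / 1.9322 = -0.2588.
Step 5: Two-sided p-value via normal approximation = 2*(1 - Phi(|z|)) = 0.795809.
Step 6: alpha = 0.1. fail to reject H0.

R = 8, z = -0.2588, p = 0.795809, fail to reject H0.


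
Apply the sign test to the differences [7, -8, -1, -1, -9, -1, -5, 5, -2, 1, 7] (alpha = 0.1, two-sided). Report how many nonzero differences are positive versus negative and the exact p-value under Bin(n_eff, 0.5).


Step 1: Discard zero differences. Original n = 11; n_eff = number of nonzero differences = 11.
Nonzero differences (with sign): +7, -8, -1, -1, -9, -1, -5, +5, -2, +1, +7
Step 2: Count signs: positive = 4, negative = 7.
Step 3: Under H0: P(positive) = 0.5, so the number of positives S ~ Bin(11, 0.5).
Step 4: Two-sided exact p-value = sum of Bin(11,0.5) probabilities at or below the observed probability = 0.548828.
Step 5: alpha = 0.1. fail to reject H0.

n_eff = 11, pos = 4, neg = 7, p = 0.548828, fail to reject H0.


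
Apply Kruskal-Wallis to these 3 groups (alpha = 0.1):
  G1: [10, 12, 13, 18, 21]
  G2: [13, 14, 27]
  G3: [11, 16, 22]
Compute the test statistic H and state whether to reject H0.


Step 1: Combine all N = 11 observations and assign midranks.
sorted (value, group, rank): (10,G1,1), (11,G3,2), (12,G1,3), (13,G1,4.5), (13,G2,4.5), (14,G2,6), (16,G3,7), (18,G1,8), (21,G1,9), (22,G3,10), (27,G2,11)
Step 2: Sum ranks within each group.
R_1 = 25.5 (n_1 = 5)
R_2 = 21.5 (n_2 = 3)
R_3 = 19 (n_3 = 3)
Step 3: H = 12/(N(N+1)) * sum(R_i^2/n_i) - 3(N+1)
     = 12/(11*12) * (25.5^2/5 + 21.5^2/3 + 19^2/3) - 3*12
     = 0.090909 * 404.467 - 36
     = 0.769697.
Step 4: Ties present; correction factor C = 1 - 6/(11^3 - 11) = 0.995455. Corrected H = 0.769697 / 0.995455 = 0.773212.
Step 5: Under H0, H ~ chi^2(2); p-value = 0.679359.
Step 6: alpha = 0.1. fail to reject H0.

H = 0.7732, df = 2, p = 0.679359, fail to reject H0.


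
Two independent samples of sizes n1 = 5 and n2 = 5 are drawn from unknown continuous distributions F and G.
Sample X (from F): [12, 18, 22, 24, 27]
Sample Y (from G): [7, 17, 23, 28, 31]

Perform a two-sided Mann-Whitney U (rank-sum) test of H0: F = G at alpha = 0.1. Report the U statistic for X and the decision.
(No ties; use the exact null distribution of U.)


Step 1: Combine and sort all 10 observations; assign midranks.
sorted (value, group): (7,Y), (12,X), (17,Y), (18,X), (22,X), (23,Y), (24,X), (27,X), (28,Y), (31,Y)
ranks: 7->1, 12->2, 17->3, 18->4, 22->5, 23->6, 24->7, 27->8, 28->9, 31->10
Step 2: Rank sum for X: R1 = 2 + 4 + 5 + 7 + 8 = 26.
Step 3: U_X = R1 - n1(n1+1)/2 = 26 - 5*6/2 = 26 - 15 = 11.
       U_Y = n1*n2 - U_X = 25 - 11 = 14.
Step 4: No ties, so the exact null distribution of U (based on enumerating the C(10,5) = 252 equally likely rank assignments) gives the two-sided p-value.
Step 5: p-value = 0.841270; compare to alpha = 0.1. fail to reject H0.

U_X = 11, p = 0.841270, fail to reject H0 at alpha = 0.1.


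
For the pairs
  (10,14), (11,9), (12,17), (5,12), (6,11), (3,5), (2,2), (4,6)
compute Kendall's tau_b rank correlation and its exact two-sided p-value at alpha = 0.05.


Step 1: Enumerate the 28 unordered pairs (i,j) with i<j and classify each by sign(x_j-x_i) * sign(y_j-y_i).
  (1,2):dx=+1,dy=-5->D; (1,3):dx=+2,dy=+3->C; (1,4):dx=-5,dy=-2->C; (1,5):dx=-4,dy=-3->C
  (1,6):dx=-7,dy=-9->C; (1,7):dx=-8,dy=-12->C; (1,8):dx=-6,dy=-8->C; (2,3):dx=+1,dy=+8->C
  (2,4):dx=-6,dy=+3->D; (2,5):dx=-5,dy=+2->D; (2,6):dx=-8,dy=-4->C; (2,7):dx=-9,dy=-7->C
  (2,8):dx=-7,dy=-3->C; (3,4):dx=-7,dy=-5->C; (3,5):dx=-6,dy=-6->C; (3,6):dx=-9,dy=-12->C
  (3,7):dx=-10,dy=-15->C; (3,8):dx=-8,dy=-11->C; (4,5):dx=+1,dy=-1->D; (4,6):dx=-2,dy=-7->C
  (4,7):dx=-3,dy=-10->C; (4,8):dx=-1,dy=-6->C; (5,6):dx=-3,dy=-6->C; (5,7):dx=-4,dy=-9->C
  (5,8):dx=-2,dy=-5->C; (6,7):dx=-1,dy=-3->C; (6,8):dx=+1,dy=+1->C; (7,8):dx=+2,dy=+4->C
Step 2: C = 24, D = 4, total pairs = 28.
Step 3: tau = (C - D)/(n(n-1)/2) = (24 - 4)/28 = 0.714286.
Step 4: Exact two-sided p-value (enumerate n! = 40320 permutations of y under H0): p = 0.014137.
Step 5: alpha = 0.05. reject H0.

tau_b = 0.7143 (C=24, D=4), p = 0.014137, reject H0.


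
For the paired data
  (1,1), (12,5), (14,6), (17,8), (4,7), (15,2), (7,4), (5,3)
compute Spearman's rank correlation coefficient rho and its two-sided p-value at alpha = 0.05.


Step 1: Rank x and y separately (midranks; no ties here).
rank(x): 1->1, 12->5, 14->6, 17->8, 4->2, 15->7, 7->4, 5->3
rank(y): 1->1, 5->5, 6->6, 8->8, 7->7, 2->2, 4->4, 3->3
Step 2: d_i = R_x(i) - R_y(i); compute d_i^2.
  (1-1)^2=0, (5-5)^2=0, (6-6)^2=0, (8-8)^2=0, (2-7)^2=25, (7-2)^2=25, (4-4)^2=0, (3-3)^2=0
sum(d^2) = 50.
Step 3: rho = 1 - 6*50 / (8*(8^2 - 1)) = 1 - 300/504 = 0.404762.
Step 4: Under H0, t = rho * sqrt((n-2)/(1-rho^2)) = 1.0842 ~ t(6).
Step 5: Two-sided p-value from the t-distribution with 6 df = 0.319889.
Step 6: alpha = 0.05. fail to reject H0.

rho = 0.4048, p = 0.319889, fail to reject H0 at alpha = 0.05.


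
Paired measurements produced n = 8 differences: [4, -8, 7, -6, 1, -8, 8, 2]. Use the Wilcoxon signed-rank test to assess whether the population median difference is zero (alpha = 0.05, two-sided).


Step 1: Drop any zero differences (none here) and take |d_i|.
|d| = [4, 8, 7, 6, 1, 8, 8, 2]
Step 2: Midrank |d_i| (ties get averaged ranks).
ranks: |4|->3, |8|->7, |7|->5, |6|->4, |1|->1, |8|->7, |8|->7, |2|->2
Step 3: Attach original signs; sum ranks with positive sign and with negative sign.
W+ = 3 + 5 + 1 + 7 + 2 = 18
W- = 7 + 4 + 7 = 18
(Check: W+ + W- = 36 should equal n(n+1)/2 = 36.)
Step 4: Test statistic W = min(W+, W-) = 18.
Step 5: Ties in |d|, so use the tie-corrected normal approximation.
        E[W] = n(n+1)/4 = 8*9/4 = 18.
        Tie groups: |d|=8 (t=3); sum(t^3 - t) = 24.
        Var[W] = n(n+1)(2n+1)/24 - sum(t^3-t)/48 = 1224/24 - 24/48 = 50.5.
        z = (W - E[W]) / sqrt(Var[W]) = (18 - 18) / 7.1063 = 0.0000.
        Two-sided p = 2*Phi(z) = 1.000000.
Step 6: alpha = 0.05. fail to reject H0.

W+ = 18, W- = 18, W = min = 18, p = 1.000000, fail to reject H0.


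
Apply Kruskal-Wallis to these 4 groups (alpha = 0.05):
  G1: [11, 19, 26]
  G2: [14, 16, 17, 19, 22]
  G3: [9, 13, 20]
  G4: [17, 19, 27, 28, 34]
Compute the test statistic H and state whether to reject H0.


Step 1: Combine all N = 16 observations and assign midranks.
sorted (value, group, rank): (9,G3,1), (11,G1,2), (13,G3,3), (14,G2,4), (16,G2,5), (17,G2,6.5), (17,G4,6.5), (19,G1,9), (19,G2,9), (19,G4,9), (20,G3,11), (22,G2,12), (26,G1,13), (27,G4,14), (28,G4,15), (34,G4,16)
Step 2: Sum ranks within each group.
R_1 = 24 (n_1 = 3)
R_2 = 36.5 (n_2 = 5)
R_3 = 15 (n_3 = 3)
R_4 = 60.5 (n_4 = 5)
Step 3: H = 12/(N(N+1)) * sum(R_i^2/n_i) - 3(N+1)
     = 12/(16*17) * (24^2/3 + 36.5^2/5 + 15^2/3 + 60.5^2/5) - 3*17
     = 0.044118 * 1265.5 - 51
     = 4.830882.
Step 4: Ties present; correction factor C = 1 - 30/(16^3 - 16) = 0.992647. Corrected H = 4.830882 / 0.992647 = 4.866667.
Step 5: Under H0, H ~ chi^2(3); p-value = 0.181825.
Step 6: alpha = 0.05. fail to reject H0.

H = 4.8667, df = 3, p = 0.181825, fail to reject H0.


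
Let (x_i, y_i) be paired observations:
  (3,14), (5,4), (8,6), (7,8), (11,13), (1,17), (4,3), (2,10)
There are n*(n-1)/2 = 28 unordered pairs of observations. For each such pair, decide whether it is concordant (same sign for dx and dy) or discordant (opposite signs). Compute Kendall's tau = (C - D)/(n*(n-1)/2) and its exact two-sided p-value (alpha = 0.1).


Step 1: Enumerate the 28 unordered pairs (i,j) with i<j and classify each by sign(x_j-x_i) * sign(y_j-y_i).
  (1,2):dx=+2,dy=-10->D; (1,3):dx=+5,dy=-8->D; (1,4):dx=+4,dy=-6->D; (1,5):dx=+8,dy=-1->D
  (1,6):dx=-2,dy=+3->D; (1,7):dx=+1,dy=-11->D; (1,8):dx=-1,dy=-4->C; (2,3):dx=+3,dy=+2->C
  (2,4):dx=+2,dy=+4->C; (2,5):dx=+6,dy=+9->C; (2,6):dx=-4,dy=+13->D; (2,7):dx=-1,dy=-1->C
  (2,8):dx=-3,dy=+6->D; (3,4):dx=-1,dy=+2->D; (3,5):dx=+3,dy=+7->C; (3,6):dx=-7,dy=+11->D
  (3,7):dx=-4,dy=-3->C; (3,8):dx=-6,dy=+4->D; (4,5):dx=+4,dy=+5->C; (4,6):dx=-6,dy=+9->D
  (4,7):dx=-3,dy=-5->C; (4,8):dx=-5,dy=+2->D; (5,6):dx=-10,dy=+4->D; (5,7):dx=-7,dy=-10->C
  (5,8):dx=-9,dy=-3->C; (6,7):dx=+3,dy=-14->D; (6,8):dx=+1,dy=-7->D; (7,8):dx=-2,dy=+7->D
Step 2: C = 11, D = 17, total pairs = 28.
Step 3: tau = (C - D)/(n(n-1)/2) = (11 - 17)/28 = -0.214286.
Step 4: Exact two-sided p-value (enumerate n! = 40320 permutations of y under H0): p = 0.548413.
Step 5: alpha = 0.1. fail to reject H0.

tau_b = -0.2143 (C=11, D=17), p = 0.548413, fail to reject H0.


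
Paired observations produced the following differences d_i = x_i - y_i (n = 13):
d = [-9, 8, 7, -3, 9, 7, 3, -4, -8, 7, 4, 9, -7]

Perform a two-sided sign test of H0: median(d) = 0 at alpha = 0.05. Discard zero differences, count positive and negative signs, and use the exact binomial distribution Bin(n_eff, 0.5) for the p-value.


Step 1: Discard zero differences. Original n = 13; n_eff = number of nonzero differences = 13.
Nonzero differences (with sign): -9, +8, +7, -3, +9, +7, +3, -4, -8, +7, +4, +9, -7
Step 2: Count signs: positive = 8, negative = 5.
Step 3: Under H0: P(positive) = 0.5, so the number of positives S ~ Bin(13, 0.5).
Step 4: Two-sided exact p-value = sum of Bin(13,0.5) probabilities at or below the observed probability = 0.581055.
Step 5: alpha = 0.05. fail to reject H0.

n_eff = 13, pos = 8, neg = 5, p = 0.581055, fail to reject H0.


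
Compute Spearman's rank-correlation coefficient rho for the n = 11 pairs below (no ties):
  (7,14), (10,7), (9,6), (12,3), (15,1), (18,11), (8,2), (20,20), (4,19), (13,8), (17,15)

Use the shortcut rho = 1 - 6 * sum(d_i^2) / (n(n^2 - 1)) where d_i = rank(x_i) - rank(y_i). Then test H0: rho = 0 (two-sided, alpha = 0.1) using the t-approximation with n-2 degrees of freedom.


Step 1: Rank x and y separately (midranks; no ties here).
rank(x): 7->2, 10->5, 9->4, 12->6, 15->8, 18->10, 8->3, 20->11, 4->1, 13->7, 17->9
rank(y): 14->8, 7->5, 6->4, 3->3, 1->1, 11->7, 2->2, 20->11, 19->10, 8->6, 15->9
Step 2: d_i = R_x(i) - R_y(i); compute d_i^2.
  (2-8)^2=36, (5-5)^2=0, (4-4)^2=0, (6-3)^2=9, (8-1)^2=49, (10-7)^2=9, (3-2)^2=1, (11-11)^2=0, (1-10)^2=81, (7-6)^2=1, (9-9)^2=0
sum(d^2) = 186.
Step 3: rho = 1 - 6*186 / (11*(11^2 - 1)) = 1 - 1116/1320 = 0.154545.
Step 4: Under H0, t = rho * sqrt((n-2)/(1-rho^2)) = 0.4693 ~ t(9).
Step 5: Two-sided p-value from the t-distribution with 9 df = 0.650034.
Step 6: alpha = 0.1. fail to reject H0.

rho = 0.1545, p = 0.650034, fail to reject H0 at alpha = 0.1.


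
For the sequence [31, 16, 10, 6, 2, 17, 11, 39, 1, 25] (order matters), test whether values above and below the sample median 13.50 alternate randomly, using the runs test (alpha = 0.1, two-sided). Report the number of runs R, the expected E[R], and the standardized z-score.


Step 1: Compute median = 13.50; label A = above, B = below.
Labels in order: AABBBABABA  (n_A = 5, n_B = 5)
Step 2: Count runs R = 7.
Step 3: Under H0 (random ordering), E[R] = 2*n_A*n_B/(n_A+n_B) + 1 = 2*5*5/10 + 1 = 6.0000.
        Var[R] = 2*n_A*n_B*(2*n_A*n_B - n_A - n_B) / ((n_A+n_B)^2 * (n_A+n_B-1)) = 2000/900 = 2.2222.
        SD[R] = 1.4907.
Step 4: Continuity-corrected z = (R - 0.5 - E[R]) / SD[R] = (7 - 0.5 - 6.0000) / 1.4907 = 0.3354.
Step 5: Two-sided p-value via normal approximation = 2*(1 - Phi(|z|)) = 0.737316.
Step 6: alpha = 0.1. fail to reject H0.

R = 7, z = 0.3354, p = 0.737316, fail to reject H0.


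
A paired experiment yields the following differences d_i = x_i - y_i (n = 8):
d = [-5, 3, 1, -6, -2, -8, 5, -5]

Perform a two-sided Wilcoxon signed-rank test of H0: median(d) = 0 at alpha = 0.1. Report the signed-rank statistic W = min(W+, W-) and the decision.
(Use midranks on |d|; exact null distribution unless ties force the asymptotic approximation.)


Step 1: Drop any zero differences (none here) and take |d_i|.
|d| = [5, 3, 1, 6, 2, 8, 5, 5]
Step 2: Midrank |d_i| (ties get averaged ranks).
ranks: |5|->5, |3|->3, |1|->1, |6|->7, |2|->2, |8|->8, |5|->5, |5|->5
Step 3: Attach original signs; sum ranks with positive sign and with negative sign.
W+ = 3 + 1 + 5 = 9
W- = 5 + 7 + 2 + 8 + 5 = 27
(Check: W+ + W- = 36 should equal n(n+1)/2 = 36.)
Step 4: Test statistic W = min(W+, W-) = 9.
Step 5: Ties in |d|, so use the tie-corrected normal approximation.
        E[W] = n(n+1)/4 = 8*9/4 = 18.
        Tie groups: |d|=5 (t=3); sum(t^3 - t) = 24.
        Var[W] = n(n+1)(2n+1)/24 - sum(t^3-t)/48 = 1224/24 - 24/48 = 50.5.
        z = (W - E[W]) / sqrt(Var[W]) = (9 - 18) / 7.1063 = -1.2665.
        Two-sided p = 2*Phi(z) = 0.205343.
Step 6: alpha = 0.1. fail to reject H0.

W+ = 9, W- = 27, W = min = 9, p = 0.205343, fail to reject H0.


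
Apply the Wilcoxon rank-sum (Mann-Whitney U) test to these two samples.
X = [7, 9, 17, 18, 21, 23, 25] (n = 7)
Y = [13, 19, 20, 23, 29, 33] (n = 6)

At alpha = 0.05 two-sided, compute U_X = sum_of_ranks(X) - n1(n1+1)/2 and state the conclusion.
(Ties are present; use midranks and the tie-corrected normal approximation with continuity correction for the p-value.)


Step 1: Combine and sort all 13 observations; assign midranks.
sorted (value, group): (7,X), (9,X), (13,Y), (17,X), (18,X), (19,Y), (20,Y), (21,X), (23,X), (23,Y), (25,X), (29,Y), (33,Y)
ranks: 7->1, 9->2, 13->3, 17->4, 18->5, 19->6, 20->7, 21->8, 23->9.5, 23->9.5, 25->11, 29->12, 33->13
Step 2: Rank sum for X: R1 = 1 + 2 + 4 + 5 + 8 + 9.5 + 11 = 40.5.
Step 3: U_X = R1 - n1(n1+1)/2 = 40.5 - 7*8/2 = 40.5 - 28 = 12.5.
       U_Y = n1*n2 - U_X = 42 - 12.5 = 29.5.
Step 4: Ties are present, so use the tie-corrected normal approximation (with continuity correction) for the p-value.
Step 5: p-value = 0.252445; compare to alpha = 0.05. fail to reject H0.

U_X = 12.5, p = 0.252445, fail to reject H0 at alpha = 0.05.


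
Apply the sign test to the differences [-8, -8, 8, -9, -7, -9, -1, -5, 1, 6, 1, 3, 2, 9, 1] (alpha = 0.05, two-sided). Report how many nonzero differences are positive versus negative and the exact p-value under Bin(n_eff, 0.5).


Step 1: Discard zero differences. Original n = 15; n_eff = number of nonzero differences = 15.
Nonzero differences (with sign): -8, -8, +8, -9, -7, -9, -1, -5, +1, +6, +1, +3, +2, +9, +1
Step 2: Count signs: positive = 8, negative = 7.
Step 3: Under H0: P(positive) = 0.5, so the number of positives S ~ Bin(15, 0.5).
Step 4: Two-sided exact p-value = sum of Bin(15,0.5) probabilities at or below the observed probability = 1.000000.
Step 5: alpha = 0.05. fail to reject H0.

n_eff = 15, pos = 8, neg = 7, p = 1.000000, fail to reject H0.


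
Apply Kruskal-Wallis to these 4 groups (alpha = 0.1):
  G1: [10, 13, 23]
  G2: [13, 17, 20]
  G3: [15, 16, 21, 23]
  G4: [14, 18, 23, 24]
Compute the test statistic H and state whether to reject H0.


Step 1: Combine all N = 14 observations and assign midranks.
sorted (value, group, rank): (10,G1,1), (13,G1,2.5), (13,G2,2.5), (14,G4,4), (15,G3,5), (16,G3,6), (17,G2,7), (18,G4,8), (20,G2,9), (21,G3,10), (23,G1,12), (23,G3,12), (23,G4,12), (24,G4,14)
Step 2: Sum ranks within each group.
R_1 = 15.5 (n_1 = 3)
R_2 = 18.5 (n_2 = 3)
R_3 = 33 (n_3 = 4)
R_4 = 38 (n_4 = 4)
Step 3: H = 12/(N(N+1)) * sum(R_i^2/n_i) - 3(N+1)
     = 12/(14*15) * (15.5^2/3 + 18.5^2/3 + 33^2/4 + 38^2/4) - 3*15
     = 0.057143 * 827.417 - 45
     = 2.280952.
Step 4: Ties present; correction factor C = 1 - 30/(14^3 - 14) = 0.989011. Corrected H = 2.280952 / 0.989011 = 2.306296.
Step 5: Under H0, H ~ chi^2(3); p-value = 0.511316.
Step 6: alpha = 0.1. fail to reject H0.

H = 2.3063, df = 3, p = 0.511316, fail to reject H0.


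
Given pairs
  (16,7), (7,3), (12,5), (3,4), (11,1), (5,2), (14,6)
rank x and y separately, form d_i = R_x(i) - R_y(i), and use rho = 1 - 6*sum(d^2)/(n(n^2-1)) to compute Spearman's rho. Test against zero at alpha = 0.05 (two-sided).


Step 1: Rank x and y separately (midranks; no ties here).
rank(x): 16->7, 7->3, 12->5, 3->1, 11->4, 5->2, 14->6
rank(y): 7->7, 3->3, 5->5, 4->4, 1->1, 2->2, 6->6
Step 2: d_i = R_x(i) - R_y(i); compute d_i^2.
  (7-7)^2=0, (3-3)^2=0, (5-5)^2=0, (1-4)^2=9, (4-1)^2=9, (2-2)^2=0, (6-6)^2=0
sum(d^2) = 18.
Step 3: rho = 1 - 6*18 / (7*(7^2 - 1)) = 1 - 108/336 = 0.678571.
Step 4: Under H0, t = rho * sqrt((n-2)/(1-rho^2)) = 2.0657 ~ t(5).
Step 5: Two-sided p-value from the t-distribution with 5 df = 0.093750.
Step 6: alpha = 0.05. fail to reject H0.

rho = 0.6786, p = 0.093750, fail to reject H0 at alpha = 0.05.


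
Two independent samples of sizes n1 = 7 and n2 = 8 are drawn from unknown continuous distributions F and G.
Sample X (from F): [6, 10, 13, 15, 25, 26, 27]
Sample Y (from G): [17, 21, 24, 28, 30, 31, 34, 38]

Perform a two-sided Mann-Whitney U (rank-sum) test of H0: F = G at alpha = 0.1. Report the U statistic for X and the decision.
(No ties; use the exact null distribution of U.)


Step 1: Combine and sort all 15 observations; assign midranks.
sorted (value, group): (6,X), (10,X), (13,X), (15,X), (17,Y), (21,Y), (24,Y), (25,X), (26,X), (27,X), (28,Y), (30,Y), (31,Y), (34,Y), (38,Y)
ranks: 6->1, 10->2, 13->3, 15->4, 17->5, 21->6, 24->7, 25->8, 26->9, 27->10, 28->11, 30->12, 31->13, 34->14, 38->15
Step 2: Rank sum for X: R1 = 1 + 2 + 3 + 4 + 8 + 9 + 10 = 37.
Step 3: U_X = R1 - n1(n1+1)/2 = 37 - 7*8/2 = 37 - 28 = 9.
       U_Y = n1*n2 - U_X = 56 - 9 = 47.
Step 4: No ties, so the exact null distribution of U (based on enumerating the C(15,7) = 6435 equally likely rank assignments) gives the two-sided p-value.
Step 5: p-value = 0.028904; compare to alpha = 0.1. reject H0.

U_X = 9, p = 0.028904, reject H0 at alpha = 0.1.
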